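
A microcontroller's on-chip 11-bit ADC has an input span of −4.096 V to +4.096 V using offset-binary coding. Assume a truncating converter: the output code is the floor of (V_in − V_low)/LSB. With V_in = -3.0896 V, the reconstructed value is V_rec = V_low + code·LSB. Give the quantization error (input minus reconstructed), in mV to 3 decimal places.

Step size: 8.192 V ÷ 2^11 = 4.000 mV.
Scaled input = 251.6000 LSBs, so code = 251.
Code 251 maps back to (−4.096) + 251×0.004 V = -3.092 V.
Difference: 0.0024 V → 2.400 mV.

2.400 mV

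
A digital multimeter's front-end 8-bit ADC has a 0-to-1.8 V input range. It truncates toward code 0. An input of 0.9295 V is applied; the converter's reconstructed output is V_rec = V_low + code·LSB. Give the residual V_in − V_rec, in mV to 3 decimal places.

1.375 mV

LSB = 1.8/2^8 = 7.031 mV.
Scaled input = 132.1956 LSBs, so code = 132.
V_rec = 0 + 132·0.00703125 = 0.928125 V.
V_in − V_rec = 0.001375 V = 1.375 mV.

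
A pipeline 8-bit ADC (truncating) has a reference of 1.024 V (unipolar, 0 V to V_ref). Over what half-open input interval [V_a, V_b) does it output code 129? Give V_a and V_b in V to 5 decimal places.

LSB = 1.024/2^8 = 4.000 mV.
V_a = V_low + 129·LSB = 0.516 V; V_b = V_low + 130·LSB = 0.52 V.

[0.51600 V, 0.52000 V)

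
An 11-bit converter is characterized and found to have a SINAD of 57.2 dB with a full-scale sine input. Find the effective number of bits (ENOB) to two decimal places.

ENOB = (SINAD − 1.76) / 6.02 = (57.2 − 1.76)/6.02 = 9.209.

9.21 bits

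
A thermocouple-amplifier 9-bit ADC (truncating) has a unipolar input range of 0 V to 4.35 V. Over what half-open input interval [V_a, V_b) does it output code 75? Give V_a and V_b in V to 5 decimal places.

[0.63721 V, 0.64570 V)

LSB = 4.35/2^9 = 8.496 mV.
V_a = V_low + 75·LSB = 0.637207 V; V_b = V_low + 76·LSB = 0.645703 V.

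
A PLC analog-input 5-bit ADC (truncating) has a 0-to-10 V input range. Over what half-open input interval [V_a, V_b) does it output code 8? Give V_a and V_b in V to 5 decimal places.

[2.50000 V, 2.81250 V)

LSB = 10/2^5 = 312.500 mV.
V_a = V_low + 8·LSB = 2.5 V; V_b = V_low + 9·LSB = 2.8125 V.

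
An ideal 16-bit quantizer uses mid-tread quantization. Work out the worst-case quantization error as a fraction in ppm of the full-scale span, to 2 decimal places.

Rounding → worst-case error = ½ LSB = V_FS/2^17, so 1e+06/131072 = 7.62939 ppm of full scale.

7.63 ppm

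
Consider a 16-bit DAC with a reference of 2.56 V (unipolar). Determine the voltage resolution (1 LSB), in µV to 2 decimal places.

39.06 µV

Full-scale span = 2.56 V.
LSB = 2.56 / 2^16 = 2.56 / 65536 = 3.90625e-05 V = 39.06 µV.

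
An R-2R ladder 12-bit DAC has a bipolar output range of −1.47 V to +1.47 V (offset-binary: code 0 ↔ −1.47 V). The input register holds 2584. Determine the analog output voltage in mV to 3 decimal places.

LSB = 2.94 V / 2^12 = 0.718 mV.
V_out = (−1.47) + 2584 × 0.000717773 V = 0.384727 V.
= 384.727 mV.

384.727 mV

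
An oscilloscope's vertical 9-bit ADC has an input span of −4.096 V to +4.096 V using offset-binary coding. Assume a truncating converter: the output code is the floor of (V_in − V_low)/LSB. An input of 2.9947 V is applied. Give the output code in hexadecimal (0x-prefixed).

LSB = 8.192 V / 512 = 16.000 mV.
(2.9947 − (−4.096)) / 0.016 = 443.169 LSBs.
So the output code is 443.
In hexadecimal (0x-prefixed): 0x1BB.

code 0x1BB (decimal 443)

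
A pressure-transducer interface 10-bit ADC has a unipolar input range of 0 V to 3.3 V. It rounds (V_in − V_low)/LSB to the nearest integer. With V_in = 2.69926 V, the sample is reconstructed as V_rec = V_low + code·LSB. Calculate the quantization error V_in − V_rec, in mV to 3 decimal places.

One LSB is 3.3 V / 1024 = 3.223 mV.
(V_in − V_low)/LSB = (2.69926 − 0)/0.00322266 = 837.5886 → code 838 (round).
V_rec = 0 + 838·0.00322266 = 2.7005859 V.
V_in − V_rec = -0.00132594 V = -1.326 mV.

-1.326 mV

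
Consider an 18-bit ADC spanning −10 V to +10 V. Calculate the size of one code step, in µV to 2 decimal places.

76.29 µV

Full-scale span = 20 V.
LSB = 20 / 2^18 = 20 / 262144 = 7.62939e-05 V = 76.29 µV.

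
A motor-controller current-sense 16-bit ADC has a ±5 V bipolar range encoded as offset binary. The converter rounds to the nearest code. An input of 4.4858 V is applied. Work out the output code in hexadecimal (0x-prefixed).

With 65536 levels over 10 V, one step is 152.59 µV.
Input sits at 62166.139 steps above V_low.
round(62166.139) = 62166.
In hexadecimal (0x-prefixed): 0xF2D6.

code 0xF2D6 (decimal 62166)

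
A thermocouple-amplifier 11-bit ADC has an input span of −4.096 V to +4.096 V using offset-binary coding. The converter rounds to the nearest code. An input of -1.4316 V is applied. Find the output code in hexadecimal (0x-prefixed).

code 0x29A (decimal 666)

Full-scale span = 8.192 V; LSB = 8.192/2^11 = 4.000 mV.
(-1.4316 − (−4.096)) / 0.004 = 666.100 LSBs.
round(666.100) = 666.
In hexadecimal (0x-prefixed): 0x29A.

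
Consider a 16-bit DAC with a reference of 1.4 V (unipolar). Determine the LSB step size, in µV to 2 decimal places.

21.36 µV

Full-scale span = 1.4 V.
LSB = 1.4 / 2^16 = 1.4 / 65536 = 2.13623e-05 V = 21.36 µV.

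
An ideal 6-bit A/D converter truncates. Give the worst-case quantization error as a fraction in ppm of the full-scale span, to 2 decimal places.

15625.00 ppm

Truncating → worst-case error = 1 LSB = V_FS/2^6, so 1e+06/64 = 15625 ppm of full scale.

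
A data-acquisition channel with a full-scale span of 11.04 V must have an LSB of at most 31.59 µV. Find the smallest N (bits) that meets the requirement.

19 bits

Number of steps required ≥ 11.04 V / 31.59 µV = 349477.68.
Need 2^N ≥ 349477.68; 2^18 = 262144, 2^19 = 524288.
Minimum N = 19.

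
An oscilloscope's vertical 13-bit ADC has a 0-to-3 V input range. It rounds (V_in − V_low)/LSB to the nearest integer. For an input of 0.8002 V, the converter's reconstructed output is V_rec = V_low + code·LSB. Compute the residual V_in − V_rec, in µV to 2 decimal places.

One LSB is 3 V / 8192 = 366.21 µV.
(V_in − V_low)/LSB = (0.8002 − 0)/0.000366211 = 2185.0795 → code 2185 (round).
V_rec = 0 + 2185·0.000366211 = 0.8001709 V.
V_in − V_rec = 2.91016e-05 V = 29.10 µV.

29.10 µV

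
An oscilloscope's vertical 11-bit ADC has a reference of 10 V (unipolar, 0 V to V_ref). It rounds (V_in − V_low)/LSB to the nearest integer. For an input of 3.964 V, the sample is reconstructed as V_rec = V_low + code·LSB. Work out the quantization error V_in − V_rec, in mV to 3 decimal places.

-0.844 mV

LSB = 10/2^11 = 4.883 mV.
(V_in − V_low)/LSB = (3.964 − 0)/0.00488281 = 811.8272 → code 812 (round).
Reconstructed: 3.9648438 V.
Difference: -0.00084375 V → -0.844 mV.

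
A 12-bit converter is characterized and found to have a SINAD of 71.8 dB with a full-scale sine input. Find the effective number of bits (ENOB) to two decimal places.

11.63 bits

ENOB = (SINAD − 1.76) / 6.02 = (71.8 − 1.76)/6.02 = 11.635.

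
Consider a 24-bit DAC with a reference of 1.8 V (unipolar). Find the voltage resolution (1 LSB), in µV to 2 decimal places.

0.11 µV

Full-scale span = 1.8 V.
LSB = 1.8 / 2^24 = 1.8 / 16777216 = 1.07288e-07 V = 0.11 µV.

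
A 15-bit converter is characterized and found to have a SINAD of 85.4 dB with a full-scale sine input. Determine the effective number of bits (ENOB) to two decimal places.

ENOB = (SINAD − 1.76) / 6.02 = (85.4 − 1.76)/6.02 = 13.894.

13.89 bits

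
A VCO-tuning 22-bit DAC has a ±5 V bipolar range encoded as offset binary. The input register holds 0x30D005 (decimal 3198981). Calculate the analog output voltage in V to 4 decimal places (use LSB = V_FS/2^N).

2.6270 V

LSB = 10 V / 2^22 = 2.38 µV.
Code 0x30D005 = 3198981 decimal.
V_out = (−5) + 3198981 × 2.38419e-06 V = 2.62697 V.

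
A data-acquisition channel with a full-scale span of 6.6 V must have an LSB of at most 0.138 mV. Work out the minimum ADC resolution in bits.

16 bits

Number of steps required ≥ 6.6 V / 0.138 mV = 47826.09.
Need 2^N ≥ 47826.09; 2^15 = 32768, 2^16 = 65536.
Minimum N = 16.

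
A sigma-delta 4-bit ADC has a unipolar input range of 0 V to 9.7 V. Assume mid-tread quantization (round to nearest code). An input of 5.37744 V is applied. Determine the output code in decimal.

LSB = 9.7 V / 16 = 0.6062 V.
(5.37744 − 0) / 0.60625 = 8.870 LSBs.
So the output code is 9.

code 9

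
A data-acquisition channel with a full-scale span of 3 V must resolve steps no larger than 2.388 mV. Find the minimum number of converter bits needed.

Number of steps required ≥ 3 V / 2.388 mV = 1256.28.
Need 2^N ≥ 1256.28; 2^10 = 1024, 2^11 = 2048.
Minimum N = 11.

11 bits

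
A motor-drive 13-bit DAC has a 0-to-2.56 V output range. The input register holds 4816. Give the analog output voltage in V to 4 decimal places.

1.5050 V

LSB = 2.56 V / 2^13 = 312.50 µV.
V_out = 0 + 4816 × 0.0003125 V = 1.505 V.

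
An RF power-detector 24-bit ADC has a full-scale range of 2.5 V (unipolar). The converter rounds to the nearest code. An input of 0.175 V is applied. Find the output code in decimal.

code 1174405

LSB = 2.5 V / 16777216 = 0.15 µV.
Input sits at 1174405.120 steps above V_low.
round(1174405.120) = 1174405.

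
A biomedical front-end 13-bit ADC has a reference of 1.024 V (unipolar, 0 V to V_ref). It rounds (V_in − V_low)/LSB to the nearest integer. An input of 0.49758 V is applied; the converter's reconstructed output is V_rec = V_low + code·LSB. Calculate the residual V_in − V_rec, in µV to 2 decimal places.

-45.00 µV

LSB = 1.024/2^13 = 125.00 µV.
(0.49758 − 0)/0.000125 = 3980.6400; round gives code 3981.
V_rec = 0 + 3981·0.000125 = 0.497625 V.
V_in − V_rec = -4.5e-05 V = -45.00 µV.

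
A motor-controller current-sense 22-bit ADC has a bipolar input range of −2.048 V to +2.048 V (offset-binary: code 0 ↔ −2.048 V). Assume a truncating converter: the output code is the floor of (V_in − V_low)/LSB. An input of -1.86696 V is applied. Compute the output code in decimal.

Full-scale span = 4.096 V; LSB = 4.096/2^22 = 0.98 µV.
Input sits at 185384.960 steps above V_low.
Floor → code 185384.

code 185384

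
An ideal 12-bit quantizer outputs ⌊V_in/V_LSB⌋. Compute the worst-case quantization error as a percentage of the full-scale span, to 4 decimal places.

Truncating → worst-case error = 1 LSB = V_FS/2^12, so 100/4096 = 0.0244141 % of full scale.

0.0244 %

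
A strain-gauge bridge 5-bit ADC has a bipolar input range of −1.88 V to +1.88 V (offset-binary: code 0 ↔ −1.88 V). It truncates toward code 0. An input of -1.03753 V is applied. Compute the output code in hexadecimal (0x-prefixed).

Full-scale span = 3.76 V; LSB = 3.76/2^5 = 117.500 mV.
Input sits at 7.170 steps above V_low.
Floor → code 7.
In hexadecimal (0x-prefixed): 0x7.

code 0x7 (decimal 7)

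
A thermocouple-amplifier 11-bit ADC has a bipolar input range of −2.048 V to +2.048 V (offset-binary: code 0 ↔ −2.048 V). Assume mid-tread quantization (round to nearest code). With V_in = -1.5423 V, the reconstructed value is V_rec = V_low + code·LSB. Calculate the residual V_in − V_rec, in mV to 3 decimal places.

Step size: 4.096 V ÷ 2^11 = 2.000 mV.
Scaled input = 252.8500 LSBs, so code = 253.
Reconstructed: -1.542 V.
Difference: -0.0003 V → -0.300 mV.

-0.300 mV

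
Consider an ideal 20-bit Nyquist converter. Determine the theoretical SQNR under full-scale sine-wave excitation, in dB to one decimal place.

122.2 dB

SNR ≈ 6.02·N + 1.76 dB = 6.02·20 + 1.76 = 122.16 dB.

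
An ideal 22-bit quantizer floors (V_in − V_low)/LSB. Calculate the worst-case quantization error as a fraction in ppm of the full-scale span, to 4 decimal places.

Truncating → worst-case error = 1 LSB = V_FS/2^22, so 1e+06/4194304 = 0.238419 ppm of full scale.

0.2384 ppm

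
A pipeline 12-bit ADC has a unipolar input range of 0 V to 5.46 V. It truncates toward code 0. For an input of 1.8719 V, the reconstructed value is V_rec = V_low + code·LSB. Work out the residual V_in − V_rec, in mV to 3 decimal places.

0.357 mV

Step size: 5.46 V ÷ 2^12 = 1.333 mV.
Scaled input = 1404.2678 LSBs, so code = 1404.
Reconstructed: 1.871543 V.
V_in − V_rec = 0.000357031 V = 0.357 mV.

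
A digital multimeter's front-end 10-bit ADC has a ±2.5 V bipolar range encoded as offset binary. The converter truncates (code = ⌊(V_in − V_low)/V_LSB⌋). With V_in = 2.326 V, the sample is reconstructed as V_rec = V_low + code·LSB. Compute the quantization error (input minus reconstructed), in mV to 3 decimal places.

1.781 mV

LSB = 5/2^10 = 4.883 mV.
(V_in − V_low)/LSB = (2.326 − (−2.5))/0.00488281 = 988.3648 → code 988 (floor).
Reconstructed: 2.3242188 V.
Error = 2.326 − 2.3242188 = 0.00178125 V = 1.781 mV.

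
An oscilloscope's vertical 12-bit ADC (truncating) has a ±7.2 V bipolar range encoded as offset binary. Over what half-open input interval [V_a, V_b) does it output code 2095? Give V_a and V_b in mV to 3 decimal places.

[165.234 mV, 168.750 mV)

LSB = 14.4/2^12 = 3.516 mV.
V_a = V_low + 2095·LSB = 0.165234 V; V_b = V_low + 2096·LSB = 0.16875 V.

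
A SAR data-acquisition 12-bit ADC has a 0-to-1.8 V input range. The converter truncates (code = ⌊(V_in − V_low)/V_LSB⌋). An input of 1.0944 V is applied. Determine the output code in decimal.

code 2490

With 4096 levels over 1.8 V, one step is 439.45 µV.
Input sits at 2490.368 steps above V_low.
Floor → code 2490.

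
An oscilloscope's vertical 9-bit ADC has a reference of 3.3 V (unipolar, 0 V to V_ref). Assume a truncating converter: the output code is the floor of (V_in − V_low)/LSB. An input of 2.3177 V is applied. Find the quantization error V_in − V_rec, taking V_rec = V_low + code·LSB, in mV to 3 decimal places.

3.833 mV

One LSB is 3.3 V / 512 = 6.445 mV.
(2.3177 − 0)/0.00644531 = 359.5947; ⌊·⌋ gives code 359.
Code 359 maps back to 0 + 359×0.00644531 V = 2.3138672 V.
V_in − V_rec = 0.00383281 V = 3.833 mV.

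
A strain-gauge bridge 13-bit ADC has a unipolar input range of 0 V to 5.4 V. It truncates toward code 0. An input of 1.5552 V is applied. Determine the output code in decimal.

code 2359

Full-scale span = 5.4 V; LSB = 5.4/2^13 = 0.659 mV.
(1.5552 − 0) / 0.00065918 = 2359.296 LSBs.
⌊·⌋(2359.296) = 2359.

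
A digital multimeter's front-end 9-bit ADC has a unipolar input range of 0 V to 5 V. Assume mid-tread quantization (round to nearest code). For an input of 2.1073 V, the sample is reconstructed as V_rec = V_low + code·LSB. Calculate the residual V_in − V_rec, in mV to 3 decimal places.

-2.075 mV

Step size: 5 V ÷ 2^9 = 9.766 mV.
(V_in − V_low)/LSB = (2.1073 − 0)/0.00976562 = 215.7875 → code 216 (round).
Reconstructed: 2.109375 V.
V_in − V_rec = -0.002075 V = -2.075 mV.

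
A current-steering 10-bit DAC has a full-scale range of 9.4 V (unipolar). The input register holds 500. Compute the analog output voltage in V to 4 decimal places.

LSB = 9.4 V / 2^10 = 9.180 mV.
V_out = 0 + 500 × 0.00917969 V = 4.58984 V.

4.5898 V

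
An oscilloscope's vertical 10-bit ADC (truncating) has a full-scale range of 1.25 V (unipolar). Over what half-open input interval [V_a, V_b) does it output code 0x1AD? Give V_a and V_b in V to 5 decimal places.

LSB = 1.25/2^10 = 1.221 mV.
Code 0x1AD = 429 decimal.
V_a = V_low + 429·LSB = 0.523682 V; V_b = V_low + 430·LSB = 0.524902 V.

[0.52368 V, 0.52490 V)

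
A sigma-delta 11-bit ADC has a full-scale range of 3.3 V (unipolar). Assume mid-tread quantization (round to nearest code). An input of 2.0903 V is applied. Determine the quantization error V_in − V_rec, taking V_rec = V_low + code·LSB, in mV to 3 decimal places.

0.407 mV

LSB = 3.3/2^11 = 1.611 mV.
Scaled input = 1297.2528 LSBs, so code = 1297.
V_rec = 0 + 1297·0.00161133 = 2.0898926 V.
Error = 2.0903 − 2.0898926 = 0.000407422 V = 0.407 mV.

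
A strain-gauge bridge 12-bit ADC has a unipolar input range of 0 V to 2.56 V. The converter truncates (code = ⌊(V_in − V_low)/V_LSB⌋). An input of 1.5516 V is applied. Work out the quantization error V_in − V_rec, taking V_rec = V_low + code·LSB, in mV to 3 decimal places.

Step size: 2.56 V ÷ 2^12 = 0.625 mV.
(1.5516 − 0)/0.000625 = 2482.5600; ⌊·⌋ gives code 2482.
Code 2482 maps back to 0 + 2482×0.000625 V = 1.55125 V.
Difference: 0.00035 V → 0.350 mV.

0.350 mV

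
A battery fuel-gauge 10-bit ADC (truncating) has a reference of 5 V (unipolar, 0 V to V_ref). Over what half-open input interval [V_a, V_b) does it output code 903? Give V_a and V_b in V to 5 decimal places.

LSB = 5/2^10 = 4.883 mV.
V_a = V_low + 903·LSB = 4.40918 V; V_b = V_low + 904·LSB = 4.41406 V.

[4.40918 V, 4.41406 V)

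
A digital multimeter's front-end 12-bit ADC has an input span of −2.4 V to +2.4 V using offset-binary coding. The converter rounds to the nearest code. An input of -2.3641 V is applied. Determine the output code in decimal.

With 4096 levels over 4.8 V, one step is 1.172 mV.
(V_in − V_low)/LSB = (-2.3641 − (−2.4)) / 0.00117187 = 30.635.
round(30.635) = 31.

code 31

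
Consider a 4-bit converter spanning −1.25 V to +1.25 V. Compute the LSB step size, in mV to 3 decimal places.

Full-scale span = 2.5 V.
LSB = 2.5 / 2^4 = 2.5 / 16 = 0.15625 V = 156.250 mV.

156.250 mV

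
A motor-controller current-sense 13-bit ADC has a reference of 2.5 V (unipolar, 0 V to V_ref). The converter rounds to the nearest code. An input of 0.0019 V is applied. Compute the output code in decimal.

code 6

Full-scale span = 2.5 V; LSB = 2.5/2^13 = 305.18 µV.
(0.0019 − 0) / 0.000305176 = 6.226 LSBs.
round(6.226) = 6.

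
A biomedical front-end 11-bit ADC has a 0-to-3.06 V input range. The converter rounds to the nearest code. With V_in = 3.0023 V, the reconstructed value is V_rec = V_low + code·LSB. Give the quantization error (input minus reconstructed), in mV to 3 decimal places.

LSB = 3.06/2^11 = 1.494 mV.
Scaled input = 2009.3825 LSBs, so code = 2009.
V_rec = 0 + 2009·0.00149414 = 3.0017285 V.
Difference: 0.000571484 V → 0.571 mV.

0.571 mV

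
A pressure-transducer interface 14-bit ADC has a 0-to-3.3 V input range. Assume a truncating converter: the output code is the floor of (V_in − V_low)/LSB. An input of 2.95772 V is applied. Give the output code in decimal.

code 14684

LSB = 3.3 V / 16384 = 201.42 µV.
Input sits at 14684.632 steps above V_low.
⌊·⌋(14684.632) = 14684.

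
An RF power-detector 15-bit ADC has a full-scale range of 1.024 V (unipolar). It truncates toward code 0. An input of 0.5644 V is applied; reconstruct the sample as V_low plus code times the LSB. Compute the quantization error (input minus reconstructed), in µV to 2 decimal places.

One LSB is 1.024 V / 32768 = 31.25 µV.
Scaled input = 18060.8000 LSBs, so code = 18060.
V_rec = 0 + 18060·3.125e-05 = 0.564375 V.
V_in − V_rec = 2.5e-05 V = 25.00 µV.

25.00 µV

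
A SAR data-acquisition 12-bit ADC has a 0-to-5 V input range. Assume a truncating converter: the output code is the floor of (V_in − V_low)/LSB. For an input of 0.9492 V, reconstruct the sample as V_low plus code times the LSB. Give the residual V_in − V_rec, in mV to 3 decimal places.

One LSB is 5 V / 4096 = 1.221 mV.
(0.9492 − 0)/0.0012207 = 777.5846; ⌊·⌋ gives code 777.
Reconstructed: 0.94848633 V.
V_in − V_rec = 0.000713672 V = 0.714 mV.

0.714 mV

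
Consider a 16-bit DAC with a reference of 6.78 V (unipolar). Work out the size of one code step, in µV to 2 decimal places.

Full-scale span = 6.78 V.
LSB = 6.78 / 2^16 = 6.78 / 65536 = 0.000103455 V = 103.45 µV.

103.45 µV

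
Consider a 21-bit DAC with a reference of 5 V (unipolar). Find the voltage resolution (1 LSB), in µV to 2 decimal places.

2.38 µV

Full-scale span = 5 V.
LSB = 5 / 2^21 = 5 / 2097152 = 2.38419e-06 V = 2.38 µV.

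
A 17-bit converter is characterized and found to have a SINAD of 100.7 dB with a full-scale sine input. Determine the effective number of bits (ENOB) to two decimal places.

ENOB = (SINAD − 1.76) / 6.02 = (100.7 − 1.76)/6.02 = 16.435.

16.44 bits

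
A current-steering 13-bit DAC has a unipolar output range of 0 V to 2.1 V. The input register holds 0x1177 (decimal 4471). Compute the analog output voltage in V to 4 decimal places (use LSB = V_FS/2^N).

LSB = 2.1 V / 2^13 = 256.35 µV.
Code 0x1177 = 4471 decimal.
V_out = 0 + 4471 × 0.000256348 V = 1.14613 V.

1.1461 V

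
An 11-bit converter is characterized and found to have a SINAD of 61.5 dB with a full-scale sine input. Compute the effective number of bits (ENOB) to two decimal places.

ENOB = (SINAD − 1.76) / 6.02 = (61.5 − 1.76)/6.02 = 9.924.

9.92 bits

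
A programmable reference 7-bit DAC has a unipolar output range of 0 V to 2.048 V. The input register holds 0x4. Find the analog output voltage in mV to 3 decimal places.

64.000 mV

LSB = 2.048 V / 2^7 = 16.000 mV.
Code 0x4 = 4 decimal.
V_out = 0 + 4 × 0.016 V = 0.064 V.
= 64.000 mV.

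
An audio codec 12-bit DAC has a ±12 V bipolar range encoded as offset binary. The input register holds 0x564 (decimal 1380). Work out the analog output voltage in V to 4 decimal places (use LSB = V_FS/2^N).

-3.9141 V

LSB = 24 V / 2^12 = 5.859 mV.
Code 0x564 = 1380 decimal.
V_out = (−12) + 1380 × 0.00585938 V = -3.91406 V.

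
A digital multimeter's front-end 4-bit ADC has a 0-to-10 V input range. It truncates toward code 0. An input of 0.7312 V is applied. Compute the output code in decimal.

With 16 levels over 10 V, one step is 0.6250 V.
(0.7312 − 0) / 0.625 = 1.170 LSBs.
So the output code is 1.

code 1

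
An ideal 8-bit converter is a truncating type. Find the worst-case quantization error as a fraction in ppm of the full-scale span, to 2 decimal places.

3906.25 ppm

Truncating → worst-case error = 1 LSB = V_FS/2^8, so 1e+06/256 = 3906.25 ppm of full scale.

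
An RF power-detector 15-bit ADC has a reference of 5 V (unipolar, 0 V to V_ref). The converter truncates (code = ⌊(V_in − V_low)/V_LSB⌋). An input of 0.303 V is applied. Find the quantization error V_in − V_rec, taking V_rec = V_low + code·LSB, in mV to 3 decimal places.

0.113 mV

LSB = 5/2^15 = 152.59 µV.
(0.303 − 0)/0.000152588 = 1985.7408; ⌊·⌋ gives code 1985.
V_rec = 0 + 1985·0.000152588 = 0.30288696 V.
Error = 0.303 − 0.30288696 = 0.000113037 V = 0.113 mV.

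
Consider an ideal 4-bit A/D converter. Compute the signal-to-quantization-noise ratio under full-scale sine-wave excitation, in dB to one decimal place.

SNR ≈ 6.02·N + 1.76 dB = 6.02·4 + 1.76 = 25.84 dB.

25.8 dB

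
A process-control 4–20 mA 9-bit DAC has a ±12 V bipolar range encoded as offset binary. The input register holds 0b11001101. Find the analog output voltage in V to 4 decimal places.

-2.3906 V

LSB = 24 V / 2^9 = 46.875 mV.
Code 0b11001101 = 205 decimal.
V_out = (−12) + 205 × 0.046875 V = -2.39062 V.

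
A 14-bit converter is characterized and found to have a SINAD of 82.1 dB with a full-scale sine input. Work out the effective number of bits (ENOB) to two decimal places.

13.35 bits

ENOB = (SINAD − 1.76) / 6.02 = (82.1 − 1.76)/6.02 = 13.346.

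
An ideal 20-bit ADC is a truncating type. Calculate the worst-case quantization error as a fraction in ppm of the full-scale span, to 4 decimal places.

0.9537 ppm

Truncating → worst-case error = 1 LSB = V_FS/2^20, so 1e+06/1048576 = 0.953674 ppm of full scale.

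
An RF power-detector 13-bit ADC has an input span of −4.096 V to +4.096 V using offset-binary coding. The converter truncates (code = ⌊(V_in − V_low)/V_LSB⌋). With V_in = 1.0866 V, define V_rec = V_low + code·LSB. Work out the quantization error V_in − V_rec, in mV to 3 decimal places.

One LSB is 8.192 V / 8192 = 1.000 mV.
(V_in − V_low)/LSB = (1.0866 − (−4.096))/0.001 = 5182.6000 → code 5182 (floor).
V_rec = (−4.096) + 5182·0.001 = 1.086 V.
Error = 1.0866 − 1.086 = 0.0006 V = 0.600 mV.

0.600 mV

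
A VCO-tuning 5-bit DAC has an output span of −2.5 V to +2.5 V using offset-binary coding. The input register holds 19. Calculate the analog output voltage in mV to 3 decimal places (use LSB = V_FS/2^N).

LSB = 5 V / 2^5 = 156.250 mV.
V_out = (−2.5) + 19 × 0.15625 V = 0.46875 V.
= 468.750 mV.

468.750 mV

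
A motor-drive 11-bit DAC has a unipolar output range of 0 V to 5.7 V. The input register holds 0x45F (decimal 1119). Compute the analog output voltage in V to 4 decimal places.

3.1144 V

LSB = 5.7 V / 2^11 = 2.783 mV.
Code 0x45F = 1119 decimal.
V_out = 0 + 1119 × 0.0027832 V = 3.1144 V.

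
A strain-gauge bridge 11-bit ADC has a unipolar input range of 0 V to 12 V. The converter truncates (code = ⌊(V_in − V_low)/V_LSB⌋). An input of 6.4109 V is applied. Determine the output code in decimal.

code 1094

Full-scale span = 12 V; LSB = 12/2^11 = 5.859 mV.
(6.4109 − 0) / 0.00585938 = 1094.127 LSBs.
⌊·⌋(1094.127) = 1094.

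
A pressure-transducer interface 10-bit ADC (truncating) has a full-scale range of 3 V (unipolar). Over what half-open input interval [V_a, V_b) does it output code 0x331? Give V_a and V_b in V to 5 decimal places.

[2.39355 V, 2.39648 V)

LSB = 3/2^10 = 2.930 mV.
Code 0x331 = 817 decimal.
V_a = V_low + 817·LSB = 2.39355 V; V_b = V_low + 818·LSB = 2.39648 V.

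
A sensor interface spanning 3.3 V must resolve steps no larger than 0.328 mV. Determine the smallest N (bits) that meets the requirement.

Number of steps required ≥ 3.3 V / 0.328 mV = 10060.98.
Need 2^N ≥ 10060.98; 2^13 = 8192, 2^14 = 16384.
Minimum N = 14.

14 bits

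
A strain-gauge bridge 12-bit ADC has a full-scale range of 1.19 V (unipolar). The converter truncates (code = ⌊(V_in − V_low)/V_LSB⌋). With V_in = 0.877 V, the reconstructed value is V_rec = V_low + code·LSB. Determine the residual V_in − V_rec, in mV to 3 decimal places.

LSB = 1.19/2^12 = 290.53 µV.
Scaled input = 3018.6487 LSBs, so code = 3018.
Reconstructed: 0.87681152 V.
V_in − V_rec = 0.000188477 V = 0.188 mV.

0.188 mV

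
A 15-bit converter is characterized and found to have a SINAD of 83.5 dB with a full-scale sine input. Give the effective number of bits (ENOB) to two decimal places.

13.58 bits

ENOB = (SINAD − 1.76) / 6.02 = (83.5 − 1.76)/6.02 = 13.578.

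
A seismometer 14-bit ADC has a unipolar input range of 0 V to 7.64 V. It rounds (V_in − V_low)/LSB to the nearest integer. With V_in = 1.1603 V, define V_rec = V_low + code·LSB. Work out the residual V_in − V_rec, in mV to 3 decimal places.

0.124 mV

LSB = 7.64/2^14 = 466.31 µV.
(V_in − V_low)/LSB = (1.1603 − 0)/0.000466309 = 2488.2664 → code 2488 (round).
Reconstructed: 1.1601758 V.
Difference: 0.000124219 V → 0.124 mV.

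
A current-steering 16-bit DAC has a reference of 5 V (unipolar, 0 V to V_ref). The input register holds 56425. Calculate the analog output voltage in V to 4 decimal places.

4.3049 V

LSB = 5 V / 2^16 = 76.29 µV.
V_out = 0 + 56425 × 7.62939e-05 V = 4.30489 V.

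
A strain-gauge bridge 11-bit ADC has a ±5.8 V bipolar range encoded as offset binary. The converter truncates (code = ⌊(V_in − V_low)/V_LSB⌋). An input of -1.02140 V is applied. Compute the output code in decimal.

code 843

Full-scale span = 11.6 V; LSB = 11.6/2^11 = 5.664 mV.
(V_in − V_low)/LSB = (-1.02140 − (−5.8)) / 0.00566406 = 843.670.
Floor → code 843.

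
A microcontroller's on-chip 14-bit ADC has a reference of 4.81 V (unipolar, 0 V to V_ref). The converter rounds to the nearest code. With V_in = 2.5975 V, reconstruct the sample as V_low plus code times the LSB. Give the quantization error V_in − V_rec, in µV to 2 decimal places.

Step size: 4.81 V ÷ 2^14 = 293.58 µV.
(2.5975 − 0)/0.000293579 = 8847.7006; round gives code 8848.
V_rec = 0 + 8848·0.000293579 = 2.5975879 V.
Error = 2.5975 − 2.5975879 = -8.78906e-05 V = -87.89 µV.

-87.89 µV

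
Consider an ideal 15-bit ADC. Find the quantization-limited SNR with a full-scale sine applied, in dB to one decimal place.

92.1 dB

SNR ≈ 6.02·N + 1.76 dB = 6.02·15 + 1.76 = 92.06 dB.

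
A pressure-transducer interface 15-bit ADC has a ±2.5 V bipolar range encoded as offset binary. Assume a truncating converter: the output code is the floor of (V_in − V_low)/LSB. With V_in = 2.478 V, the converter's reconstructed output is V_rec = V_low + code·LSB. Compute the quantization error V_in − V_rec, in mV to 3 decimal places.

One LSB is 5 V / 32768 = 152.59 µV.
(2.478 − (−2.5))/0.000152588 = 32623.8208; ⌊·⌋ gives code 32623.
V_rec = (−2.5) + 32623·0.000152588 = 2.4778748 V.
Difference: 0.000125244 V → 0.125 mV.

0.125 mV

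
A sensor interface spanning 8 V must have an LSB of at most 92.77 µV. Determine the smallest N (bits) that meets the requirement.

17 bits

Number of steps required ≥ 8 V / 92.77 µV = 86234.77.
Need 2^N ≥ 86234.77; 2^16 = 65536, 2^17 = 131072.
Minimum N = 17.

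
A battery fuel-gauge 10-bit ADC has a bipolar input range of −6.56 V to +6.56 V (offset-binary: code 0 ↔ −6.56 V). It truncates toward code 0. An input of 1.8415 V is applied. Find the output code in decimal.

With 1024 levels over 13.12 V, one step is 12.812 mV.
(1.8415 − (−6.56)) / 0.0128125 = 655.727 LSBs.
Floor → code 655.

code 655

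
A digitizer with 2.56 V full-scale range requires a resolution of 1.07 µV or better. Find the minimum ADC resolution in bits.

Number of steps required ≥ 2.56 V / 1.07 µV = 2392523.36.
Need 2^N ≥ 2392523.36; 2^21 = 2097152, 2^22 = 4194304.
Minimum N = 22.

22 bits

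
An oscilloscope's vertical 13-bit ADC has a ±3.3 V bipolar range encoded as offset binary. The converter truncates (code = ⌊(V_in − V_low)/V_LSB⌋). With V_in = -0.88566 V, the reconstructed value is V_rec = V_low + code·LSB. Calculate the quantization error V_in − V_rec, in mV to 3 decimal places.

0.570 mV

LSB = 6.6/2^13 = 0.806 mV.
(-0.88566 − (−3.3))/0.000805664 = 2996.7081; ⌊·⌋ gives code 2996.
V_rec = (−3.3) + 2996·0.000805664 = -0.88623047 V.
Difference: 0.000570469 V → 0.570 mV.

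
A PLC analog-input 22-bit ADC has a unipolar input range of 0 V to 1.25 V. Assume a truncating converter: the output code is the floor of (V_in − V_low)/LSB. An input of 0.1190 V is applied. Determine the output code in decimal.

code 399297

LSB = 1.25 V / 4194304 = 0.30 µV.
(0.1190 − 0) / 2.98023e-07 = 399297.741 LSBs.
⌊·⌋(399297.741) = 399297.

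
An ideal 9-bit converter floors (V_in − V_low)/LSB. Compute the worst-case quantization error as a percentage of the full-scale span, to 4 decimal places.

Truncating → worst-case error = 1 LSB = V_FS/2^9, so 100/512 = 0.195312 % of full scale.

0.1953 %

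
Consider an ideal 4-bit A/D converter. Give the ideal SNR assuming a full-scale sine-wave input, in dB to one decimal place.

25.8 dB

SNR ≈ 6.02·N + 1.76 dB = 6.02·4 + 1.76 = 25.84 dB.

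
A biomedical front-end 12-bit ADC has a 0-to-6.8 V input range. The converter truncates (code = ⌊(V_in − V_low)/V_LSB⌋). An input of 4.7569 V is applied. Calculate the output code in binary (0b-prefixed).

code 0b101100110001 (decimal 2865)

LSB = 6.8 V / 4096 = 1.660 mV.
(V_in − V_low)/LSB = (4.7569 − 0) / 0.00166016 = 2865.333.
⌊·⌋(2865.333) = 2865.
In binary (0b-prefixed): 0b101100110001.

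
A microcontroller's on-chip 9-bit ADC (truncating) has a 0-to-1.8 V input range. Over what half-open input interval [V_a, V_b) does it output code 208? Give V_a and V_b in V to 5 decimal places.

LSB = 1.8/2^9 = 3.516 mV.
V_a = V_low + 208·LSB = 0.73125 V; V_b = V_low + 209·LSB = 0.734766 V.

[0.73125 V, 0.73477 V)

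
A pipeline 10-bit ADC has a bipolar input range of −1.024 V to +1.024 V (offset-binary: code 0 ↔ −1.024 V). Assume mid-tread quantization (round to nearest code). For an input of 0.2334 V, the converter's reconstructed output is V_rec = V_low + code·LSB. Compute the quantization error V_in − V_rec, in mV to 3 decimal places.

One LSB is 2.048 V / 1024 = 2.000 mV.
Scaled input = 628.7000 LSBs, so code = 629.
Reconstructed: 0.234 V.
Error = 0.2334 − 0.234 = -0.0006 V = -0.600 mV.

-0.600 mV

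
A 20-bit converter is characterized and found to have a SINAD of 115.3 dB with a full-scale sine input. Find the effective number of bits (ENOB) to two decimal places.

18.86 bits

ENOB = (SINAD − 1.76) / 6.02 = (115.3 − 1.76)/6.02 = 18.860.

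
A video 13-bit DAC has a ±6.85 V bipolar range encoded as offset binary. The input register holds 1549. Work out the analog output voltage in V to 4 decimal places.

-4.2595 V

LSB = 13.7 V / 2^13 = 1.672 mV.
V_out = (−6.85) + 1549 × 0.00167236 V = -4.25951 V.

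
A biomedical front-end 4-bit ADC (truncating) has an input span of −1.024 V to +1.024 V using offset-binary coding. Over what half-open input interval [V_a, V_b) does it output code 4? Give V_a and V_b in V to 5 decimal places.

LSB = 2.048/2^4 = 128.000 mV.
V_a = V_low + 4·LSB = -0.512 V; V_b = V_low + 5·LSB = -0.384 V.

[-0.51200 V, -0.38400 V)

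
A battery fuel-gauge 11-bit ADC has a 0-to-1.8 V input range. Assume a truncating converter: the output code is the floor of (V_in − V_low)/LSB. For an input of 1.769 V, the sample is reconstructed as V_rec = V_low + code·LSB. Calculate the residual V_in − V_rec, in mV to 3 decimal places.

Step size: 1.8 V ÷ 2^11 = 0.879 mV.
(V_in − V_low)/LSB = (1.769 − 0)/0.000878906 = 2012.7289 → code 2012 (floor).
Reconstructed: 1.7683594 V.
V_in − V_rec = 0.000640625 V = 0.641 mV.

0.641 mV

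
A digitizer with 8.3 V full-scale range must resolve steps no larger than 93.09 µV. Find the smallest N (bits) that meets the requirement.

Number of steps required ≥ 8.3 V / 93.09 µV = 89161.03.
Need 2^N ≥ 89161.03; 2^16 = 65536, 2^17 = 131072.
Minimum N = 17.

17 bits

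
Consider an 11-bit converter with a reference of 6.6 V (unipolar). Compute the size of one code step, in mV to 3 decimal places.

3.223 mV

Full-scale span = 6.6 V.
LSB = 6.6 / 2^11 = 6.6 / 2048 = 0.00322266 V = 3.223 mV.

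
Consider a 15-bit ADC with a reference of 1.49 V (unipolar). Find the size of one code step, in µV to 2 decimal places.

Full-scale span = 1.49 V.
LSB = 1.49 / 2^15 = 1.49 / 32768 = 4.54712e-05 V = 45.47 µV.

45.47 µV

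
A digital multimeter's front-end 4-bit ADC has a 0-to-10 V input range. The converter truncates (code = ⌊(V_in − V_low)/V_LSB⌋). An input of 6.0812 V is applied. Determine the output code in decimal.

With 16 levels over 10 V, one step is 0.6250 V.
(6.0812 − 0) / 0.625 = 9.730 LSBs.
So the output code is 9.

code 9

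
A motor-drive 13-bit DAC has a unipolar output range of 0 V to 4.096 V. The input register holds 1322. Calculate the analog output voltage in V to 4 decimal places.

0.6610 V

LSB = 4.096 V / 2^13 = 0.500 mV.
V_out = 0 + 1322 × 0.0005 V = 0.661 V.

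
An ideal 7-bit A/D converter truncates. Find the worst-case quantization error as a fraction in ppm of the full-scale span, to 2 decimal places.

Truncating → worst-case error = 1 LSB = V_FS/2^7, so 1e+06/128 = 7812.5 ppm of full scale.

7812.50 ppm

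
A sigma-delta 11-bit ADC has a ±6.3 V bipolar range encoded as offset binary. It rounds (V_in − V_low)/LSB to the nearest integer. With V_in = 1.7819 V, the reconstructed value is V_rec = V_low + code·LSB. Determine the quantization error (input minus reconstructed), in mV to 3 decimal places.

One LSB is 12.6 V / 2048 = 6.152 mV.
Scaled input = 1313.6295 LSBs, so code = 1314.
V_rec = (−6.3) + 1314·0.00615234 = 1.7841797 V.
Error = 1.7819 − 1.7841797 = -0.00227969 V = -2.280 mV.

-2.280 mV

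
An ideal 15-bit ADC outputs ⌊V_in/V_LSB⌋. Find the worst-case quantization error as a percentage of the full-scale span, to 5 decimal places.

0.00305 %

Truncating → worst-case error = 1 LSB = V_FS/2^15, so 100/32768 = 0.00305176 % of full scale.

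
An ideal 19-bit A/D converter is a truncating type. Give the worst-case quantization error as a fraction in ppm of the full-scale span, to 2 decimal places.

1.91 ppm

Truncating → worst-case error = 1 LSB = V_FS/2^19, so 1e+06/524288 = 1.90735 ppm of full scale.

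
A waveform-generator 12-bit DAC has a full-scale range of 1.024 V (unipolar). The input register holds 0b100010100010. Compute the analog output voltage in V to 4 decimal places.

0.5525 V

LSB = 1.024 V / 2^12 = 250.00 µV.
Code 0b100010100010 = 2210 decimal.
V_out = 0 + 2210 × 0.00025 V = 0.5525 V.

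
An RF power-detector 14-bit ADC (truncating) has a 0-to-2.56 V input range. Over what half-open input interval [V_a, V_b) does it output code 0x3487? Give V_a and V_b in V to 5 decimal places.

[2.10109 V, 2.10125 V)

LSB = 2.56/2^14 = 156.25 µV.
Code 0x3487 = 13447 decimal.
V_a = V_low + 13447·LSB = 2.10109 V; V_b = V_low + 13448·LSB = 2.10125 V.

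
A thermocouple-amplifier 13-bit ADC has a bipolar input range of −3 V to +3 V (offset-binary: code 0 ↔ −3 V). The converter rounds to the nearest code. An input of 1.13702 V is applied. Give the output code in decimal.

With 8192 levels over 6 V, one step is 0.732 mV.
(1.13702 − (−3)) / 0.000732422 = 5648.411 LSBs.
So the output code is 5648.

code 5648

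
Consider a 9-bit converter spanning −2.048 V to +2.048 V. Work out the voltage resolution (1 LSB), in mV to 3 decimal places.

Full-scale span = 4.096 V.
LSB = 4.096 / 2^9 = 4.096 / 512 = 0.008 V = 8.000 mV.

8.000 mV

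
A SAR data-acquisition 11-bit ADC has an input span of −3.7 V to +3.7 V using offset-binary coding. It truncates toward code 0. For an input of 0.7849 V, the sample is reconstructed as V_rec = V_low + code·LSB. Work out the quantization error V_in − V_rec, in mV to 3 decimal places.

0.818 mV

LSB = 7.4/2^11 = 3.613 mV.
Scaled input = 1241.2264 LSBs, so code = 1241.
Code 1241 maps back to (−3.7) + 1241×0.00361328 V = 0.78408203 V.
V_in − V_rec = 0.000817969 V = 0.818 mV.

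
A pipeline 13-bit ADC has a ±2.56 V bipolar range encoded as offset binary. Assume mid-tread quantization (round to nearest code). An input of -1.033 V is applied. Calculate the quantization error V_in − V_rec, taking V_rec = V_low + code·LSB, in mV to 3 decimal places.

Step size: 5.12 V ÷ 2^13 = 0.625 mV.
Scaled input = 2443.2000 LSBs, so code = 2443.
Code 2443 maps back to (−2.56) + 2443×0.000625 V = -1.033125 V.
Error = -1.033 − (−1.033125) = 0.000125 V = 0.125 mV.

0.125 mV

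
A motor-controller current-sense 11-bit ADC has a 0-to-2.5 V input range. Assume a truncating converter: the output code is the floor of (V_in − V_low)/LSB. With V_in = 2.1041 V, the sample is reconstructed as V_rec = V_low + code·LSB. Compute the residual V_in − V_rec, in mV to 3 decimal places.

One LSB is 2.5 V / 2048 = 1.221 mV.
Scaled input = 1723.6787 LSBs, so code = 1723.
Reconstructed: 2.1032715 V.
Difference: 0.000828516 V → 0.829 mV.

0.829 mV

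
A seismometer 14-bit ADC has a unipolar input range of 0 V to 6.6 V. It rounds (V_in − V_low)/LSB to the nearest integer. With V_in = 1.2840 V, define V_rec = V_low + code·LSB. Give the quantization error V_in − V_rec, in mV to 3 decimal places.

0.174 mV

Step size: 6.6 V ÷ 2^14 = 402.83 µV.
(1.2840 − 0)/0.000402832 = 3187.4327; round gives code 3187.
V_rec = 0 + 3187·0.000402832 = 1.2838257 V.
Error = 1.2840 − 1.2838257 = 0.000174316 V = 0.174 mV.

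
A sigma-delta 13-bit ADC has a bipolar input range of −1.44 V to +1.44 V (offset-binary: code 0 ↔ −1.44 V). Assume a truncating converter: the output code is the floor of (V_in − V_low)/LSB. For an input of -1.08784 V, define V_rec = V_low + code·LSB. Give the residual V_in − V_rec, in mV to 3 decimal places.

LSB = 2.88/2^13 = 351.56 µV.
(-1.08784 − (−1.44))/0.000351562 = 1001.6996; ⌊·⌋ gives code 1001.
V_rec = (−1.44) + 1001·0.000351562 = -1.0880859 V.
Error = -1.08784 − (−1.0880859) = 0.000245938 V = 0.246 mV.

0.246 mV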